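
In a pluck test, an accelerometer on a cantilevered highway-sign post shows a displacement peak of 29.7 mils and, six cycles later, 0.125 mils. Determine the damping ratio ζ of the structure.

Logarithmic decrement δ = (1/n)·ln(x₀/x_n) = (1/6)·ln(29.7/0.125) = (1/6)·ln(237.6) = 0.9118.
ζ = δ/√(4π² + δ²) = 0.9118/√(39.48 + 0.831) = 0.9118/6.349 = 0.1436.

0.144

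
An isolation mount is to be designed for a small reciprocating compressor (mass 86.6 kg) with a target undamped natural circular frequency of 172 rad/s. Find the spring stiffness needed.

2560000 N/m

k = m·ω_n² = 86.6 × 172.0² = 86.6 × 29580 = 2562000 N/m.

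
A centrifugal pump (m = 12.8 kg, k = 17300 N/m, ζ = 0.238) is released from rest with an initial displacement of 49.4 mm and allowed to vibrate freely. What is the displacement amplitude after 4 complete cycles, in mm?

Logarithmic decrement δ = 2πζ/√(1 − ζ²) = 2π × 0.2380/√(1 − 0.0566) = 1.540.
After n cycles, x_n/x₀ = e^(−nδ), so x_4 = 49.4 × e^(−4 × 1.540) = 49.4 × 0.002115 = 0.1045 mm.

0.104 mm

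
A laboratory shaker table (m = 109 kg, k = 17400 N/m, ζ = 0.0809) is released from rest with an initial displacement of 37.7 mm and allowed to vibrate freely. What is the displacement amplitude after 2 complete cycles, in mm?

13.6 mm

Logarithmic decrement δ = 2πζ/√(1 − ζ²) = 2π × 0.08090/√(1 − 0.00654) = 0.5100.
After n cycles, x_n/x₀ = e^(−nδ), so x_2 = 37.7 × e^(−2 × 0.5100) = 37.7 × 0.3606 = 13.59 mm.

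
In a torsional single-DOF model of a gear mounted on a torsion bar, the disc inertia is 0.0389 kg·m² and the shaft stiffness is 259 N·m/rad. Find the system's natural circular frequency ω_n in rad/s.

ω_n = √(k_t/J) = √(259/0.0389) = √6658 = 81.60 rad/s.

81.6 rad/s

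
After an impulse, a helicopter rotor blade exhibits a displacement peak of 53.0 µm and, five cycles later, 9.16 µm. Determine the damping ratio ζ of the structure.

0.0558

Logarithmic decrement δ = (1/n)·ln(x₀/x_n) = (1/5)·ln(53.0/9.16) = (1/5)·ln(5.786) = 0.3511.
ζ = δ/√(4π² + δ²) = 0.3511/√(39.48 + 0.123) = 0.3511/6.293 = 0.05579.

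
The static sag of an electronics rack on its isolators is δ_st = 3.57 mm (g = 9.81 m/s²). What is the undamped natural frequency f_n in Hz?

8.34 Hz

ω_n = √(g/δ_st) = √(9.81/0.00357) = √2748 = 52.42 rad/s.
f_n = ω_n/(2π) = 52.42/6.283 = 8.343 Hz.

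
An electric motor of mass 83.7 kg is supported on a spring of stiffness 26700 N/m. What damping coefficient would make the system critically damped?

2990 N·s/m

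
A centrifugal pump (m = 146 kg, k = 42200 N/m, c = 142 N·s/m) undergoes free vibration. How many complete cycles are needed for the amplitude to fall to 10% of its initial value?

13 cycles

ζ = c/(2√(km)) = 142/(2√(42200 × 146)) = 142/4964 = 0.02860.
Logarithmic decrement δ = 2πζ/√(1 − ζ²) = 2π × 0.02860/√(1 − 0.000818) = 0.1798.
x_n/x₀ = e^(−nδ) ≤ 0.1; take ln: n ≥ ln(1/0.1)/δ = 2.303/0.1798 = 12.81.
So 13 complete cycles are required.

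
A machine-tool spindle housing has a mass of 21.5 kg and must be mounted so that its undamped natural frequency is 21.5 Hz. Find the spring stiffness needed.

392000 N/m

ω_n = 2πf_n = 2π × 21.5 = 135.1 rad/s.
k = m·ω_n² = 21.5 × 135.1² = 21.5 × 18250 = 392400 N/m.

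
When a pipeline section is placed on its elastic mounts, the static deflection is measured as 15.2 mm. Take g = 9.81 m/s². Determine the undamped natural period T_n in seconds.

ω_n = √(g/δ_st) = √(9.81/0.0152) = √645.4 = 25.40 rad/s.
T_n = 2π/ω_n = 6.283/25.40 = 0.2473 s.

0.247 s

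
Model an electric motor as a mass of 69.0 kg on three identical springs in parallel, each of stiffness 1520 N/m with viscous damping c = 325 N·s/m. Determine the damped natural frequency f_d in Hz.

1.24 Hz

Parallel springs add: k_eq = 3 × 1520 = 4560 N/m.
ω_n = √(k_eq/m) = √(4560/69.0) = 8.129 rad/s.
Critical damping c_c = 2√(k_eq·m) = 2√(4560 × 69.0) = 1122 N·s/m, so ζ = c/c_c = 325/1122 = 0.2897.
ω_d = ω_n√(1 − ζ²) = 8.129 × √(1 − 0.0839) = 7.781 rad/s.
f_d = ω_d/(2π) = 1.238 Hz.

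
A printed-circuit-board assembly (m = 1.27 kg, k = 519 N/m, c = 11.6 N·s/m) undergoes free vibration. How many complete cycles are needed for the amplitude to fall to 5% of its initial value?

3 cycles

ζ = c/(2√(km)) = 11.6/(2√(519 × 1.27)) = 11.6/51.35 = 0.2259.
Logarithmic decrement δ = 2πζ/√(1 − ζ²) = 2π × 0.2259/√(1 − 0.0510) = 1.457.
x_n/x₀ = e^(−nδ) ≤ 0.05; take ln: n ≥ ln(1/0.05)/δ = 2.996/1.457 = 2.056.
So 3 complete cycles are required.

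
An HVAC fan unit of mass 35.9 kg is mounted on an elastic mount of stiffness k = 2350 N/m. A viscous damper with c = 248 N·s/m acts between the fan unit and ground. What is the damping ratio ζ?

0.427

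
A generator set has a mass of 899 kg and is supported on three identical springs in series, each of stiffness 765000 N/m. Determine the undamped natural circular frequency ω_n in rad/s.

16.8 rad/s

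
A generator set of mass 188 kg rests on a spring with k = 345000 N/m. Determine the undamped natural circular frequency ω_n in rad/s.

42.8 rad/s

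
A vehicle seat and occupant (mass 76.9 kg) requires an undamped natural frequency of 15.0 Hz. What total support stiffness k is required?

683000 N/m

ω_n = 2πf_n = 2π × 15.0 = 94.25 rad/s.
k = m·ω_n² = 76.9 × 94.25² = 76.9 × 8883 = 683100 N/m.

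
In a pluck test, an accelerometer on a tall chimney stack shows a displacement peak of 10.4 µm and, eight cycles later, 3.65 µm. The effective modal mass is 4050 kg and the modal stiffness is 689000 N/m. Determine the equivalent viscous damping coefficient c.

Logarithmic decrement δ = (1/n)·ln(x₀/x_n) = (1/8)·ln(10.4/3.65) = (1/8)·ln(2.849) = 0.1309.
ζ = δ/√(4π² + δ²) = 0.1309/√(39.48 + 0.0171) = 0.1309/6.285 = 0.02083.
c = ζ · 2√(km) = 0.02083 × 2√(689000 × 4050) = 0.02083 × 105600 = 2200 N·s/m.

2200 N·s/m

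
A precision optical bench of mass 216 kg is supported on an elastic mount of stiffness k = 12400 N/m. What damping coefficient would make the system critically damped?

c_c = 2√(k·m) = 2√(12400 × 216) = 2 × 1637 = 3273 N·s/m.

3270 N·s/m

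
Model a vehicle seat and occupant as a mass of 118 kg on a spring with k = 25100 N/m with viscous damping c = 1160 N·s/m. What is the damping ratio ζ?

0.337

ω_n = √(k/m) = √(25100/118) = 14.58 rad/s.
Critical damping c_c = 2√(k·m) = 2√(25100 × 118) = 3442 N·s/m, so ζ = c/c_c = 1160/3442 = 0.3370.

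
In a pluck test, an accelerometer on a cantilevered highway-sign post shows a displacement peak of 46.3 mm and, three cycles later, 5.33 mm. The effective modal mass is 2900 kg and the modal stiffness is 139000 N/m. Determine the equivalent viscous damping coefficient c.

4580 N·s/m

Logarithmic decrement δ = (1/n)·ln(x₀/x_n) = (1/3)·ln(46.3/5.33) = (1/3)·ln(8.687) = 0.7206.
ζ = δ/√(4π² + δ²) = 0.7206/√(39.48 + 0.519) = 0.7206/6.324 = 0.1139.
c = ζ · 2√(km) = 0.1139 × 2√(139000 × 2900) = 0.1139 × 40150 = 4575 N·s/m.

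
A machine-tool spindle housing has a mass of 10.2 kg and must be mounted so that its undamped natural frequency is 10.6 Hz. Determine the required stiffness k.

ω_n = 2πf_n = 2π × 10.6 = 66.60 rad/s.
k = m·ω_n² = 10.2 × 66.60² = 10.2 × 4436 = 45250 N/m.

45200 N/m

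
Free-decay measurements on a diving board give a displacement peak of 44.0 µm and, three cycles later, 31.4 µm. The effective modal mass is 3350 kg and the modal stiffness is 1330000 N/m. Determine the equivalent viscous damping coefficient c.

Logarithmic decrement δ = (1/n)·ln(x₀/x_n) = (1/3)·ln(44.0/31.4) = (1/3)·ln(1.401) = 0.1125.
ζ = δ/√(4π² + δ²) = 0.1125/√(39.48 + 0.0126) = 0.1125/6.284 = 0.01790.
c = ζ · 2√(km) = 0.01790 × 2√(1330000 × 3350) = 0.01790 × 133500 = 2389 N·s/m.

2390 N·s/m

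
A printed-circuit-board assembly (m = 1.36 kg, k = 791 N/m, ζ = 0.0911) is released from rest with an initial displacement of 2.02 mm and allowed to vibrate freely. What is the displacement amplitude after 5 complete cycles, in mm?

Logarithmic decrement δ = 2πζ/√(1 − ζ²) = 2π × 0.09110/√(1 − 0.00830) = 0.5748.
After n cycles, x_n/x₀ = e^(−nδ), so x_5 = 2.02 × e^(−5 × 0.5748) = 2.02 × 0.05648 = 0.1141 mm.

0.114 mm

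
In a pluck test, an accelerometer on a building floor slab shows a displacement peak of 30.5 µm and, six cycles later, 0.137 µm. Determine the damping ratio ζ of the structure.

Logarithmic decrement δ = (1/n)·ln(x₀/x_n) = (1/6)·ln(30.5/0.137) = (1/6)·ln(222.6) = 0.9009.
ζ = δ/√(4π² + δ²) = 0.9009/√(39.48 + 0.812) = 0.9009/6.347 = 0.1419.

0.142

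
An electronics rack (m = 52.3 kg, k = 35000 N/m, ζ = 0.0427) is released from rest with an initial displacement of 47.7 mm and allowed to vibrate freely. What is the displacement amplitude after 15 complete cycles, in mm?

Logarithmic decrement δ = 2πζ/√(1 − ζ²) = 2π × 0.04270/√(1 − 0.00182) = 0.2685.
After n cycles, x_n/x₀ = e^(−nδ), so x_15 = 47.7 × e^(−15 × 0.2685) = 47.7 × 0.01781 = 0.8495 mm.

0.849 mm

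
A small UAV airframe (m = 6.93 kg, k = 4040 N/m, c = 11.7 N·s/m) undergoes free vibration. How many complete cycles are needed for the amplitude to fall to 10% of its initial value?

11 cycles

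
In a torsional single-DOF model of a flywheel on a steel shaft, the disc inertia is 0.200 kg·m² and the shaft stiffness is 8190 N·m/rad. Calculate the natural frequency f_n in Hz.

ω_n = √(k_t/J) = √(8190/0.200) = √40950 = 202.4 rad/s.
f_n = ω_n/(2π) = 202.4/6.283 = 32.21 Hz.

32.2 Hz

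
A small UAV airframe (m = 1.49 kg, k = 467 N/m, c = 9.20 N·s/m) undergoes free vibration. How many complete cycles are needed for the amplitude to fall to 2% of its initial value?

4 cycles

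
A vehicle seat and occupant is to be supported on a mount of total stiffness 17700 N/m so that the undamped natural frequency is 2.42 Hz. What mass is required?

76.6 kg

ω_n = 2πf_n = 2π × 2.42 = 15.21 rad/s.
m = k/ω_n² = 17700/15.21² = 17700/231.2 = 76.56 kg.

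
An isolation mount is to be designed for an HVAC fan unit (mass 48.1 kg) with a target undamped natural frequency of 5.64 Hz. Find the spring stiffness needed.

ω_n = 2πf_n = 2π × 5.64 = 35.44 rad/s.
k = m·ω_n² = 48.1 × 35.44² = 48.1 × 1256 = 60400 N/m.

60400 N/m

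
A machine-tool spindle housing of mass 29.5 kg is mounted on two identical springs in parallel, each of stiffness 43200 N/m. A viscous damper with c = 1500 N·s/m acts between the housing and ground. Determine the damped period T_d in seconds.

0.132 s

Parallel springs add: k_eq = 2 × 43200 = 86400 N/m.
ω_n = √(k_eq/m) = √(86400/29.5) = 54.12 rad/s.
Critical damping c_c = 2√(k_eq·m) = 2√(86400 × 29.5) = 3193 N·s/m, so ζ = c/c_c = 1500/3193 = 0.4698.
ω_d = ω_n√(1 − ζ²) = 54.12 × √(1 − 0.221) = 47.77 rad/s.
T_d = 2π/ω_d = 0.1315 s.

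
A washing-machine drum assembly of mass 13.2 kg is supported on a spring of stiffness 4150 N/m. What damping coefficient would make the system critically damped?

468 N·s/m

c_c = 2√(k·m) = 2√(4150 × 13.2) = 2 × 234.1 = 468.1 N·s/m.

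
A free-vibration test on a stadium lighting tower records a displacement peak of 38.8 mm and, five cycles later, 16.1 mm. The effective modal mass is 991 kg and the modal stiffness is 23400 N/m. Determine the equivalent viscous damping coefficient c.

270 N·s/m

Logarithmic decrement δ = (1/n)·ln(x₀/x_n) = (1/5)·ln(38.8/16.1) = (1/5)·ln(2.410) = 0.1759.
ζ = δ/√(4π² + δ²) = 0.1759/√(39.48 + 0.0309) = 0.1759/6.286 = 0.02799.
c = ζ · 2√(km) = 0.02799 × 2√(23400 × 991) = 0.02799 × 9631 = 269.6 N·s/m.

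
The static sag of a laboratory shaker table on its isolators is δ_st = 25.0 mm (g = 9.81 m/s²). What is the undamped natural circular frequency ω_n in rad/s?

19.8 rad/s

ω_n = √(g/δ_st) = √(9.81/0.0250) = √392.4 = 19.81 rad/s.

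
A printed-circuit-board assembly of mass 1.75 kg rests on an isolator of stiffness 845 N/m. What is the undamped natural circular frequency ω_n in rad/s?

ω_n = √(k/m) = √(845.0/1.75) = √482.9 = 21.97 rad/s.

22.0 rad/s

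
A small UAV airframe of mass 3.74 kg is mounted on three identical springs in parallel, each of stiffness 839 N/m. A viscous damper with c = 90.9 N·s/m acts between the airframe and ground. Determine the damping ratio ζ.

Parallel springs add: k_eq = 3 × 839 = 2517 N/m.
ω_n = √(k_eq/m) = √(2517/3.74) = 25.94 rad/s.
Critical damping c_c = 2√(k_eq·m) = 2√(2517 × 3.74) = 194.0 N·s/m, so ζ = c/c_c = 90.9/194.0 = 0.4684.

0.468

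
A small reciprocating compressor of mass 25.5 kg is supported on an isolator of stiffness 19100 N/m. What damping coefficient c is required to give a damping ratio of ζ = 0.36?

502 N·s/m

c_c = 2√(k·m) = 2√(19100 × 25.5) = 1396 N·s/m.
c = ζ·c_c = 0.36 × 1396 = 502.5 N·s/m.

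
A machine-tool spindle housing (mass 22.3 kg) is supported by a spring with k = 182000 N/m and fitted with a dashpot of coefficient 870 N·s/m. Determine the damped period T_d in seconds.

0.0712 s

ω_n = √(k/m) = √(182000/22.3) = 90.34 rad/s.
Critical damping c_c = 2√(k·m) = 2√(182000 × 22.3) = 4029 N·s/m, so ζ = c/c_c = 870/4029 = 0.2159.
ω_d = ω_n√(1 − ζ²) = 90.34 × √(1 − 0.0466) = 88.21 rad/s.
T_d = 2π/ω_d = 0.07123 s.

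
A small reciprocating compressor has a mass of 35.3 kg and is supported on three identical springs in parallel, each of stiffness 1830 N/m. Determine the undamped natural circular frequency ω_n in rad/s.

Parallel springs add: k_eq = 3 × 1830 = 5490 N/m.
ω_n = √(k_eq/m) = √(5490/35.3) = √155.5 = 12.47 rad/s.

12.5 rad/s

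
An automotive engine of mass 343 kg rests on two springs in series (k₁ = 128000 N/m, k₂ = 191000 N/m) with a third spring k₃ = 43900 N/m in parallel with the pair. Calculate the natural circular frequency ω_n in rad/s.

Series pair: k_s = k₁k₂/(k₁+k₂) = (128000)(191000)/(128000 + 191000) = 76640 N/m. In parallel with k₃: k_eq = 76640 + 43900 = 120500 N/m.
ω_n = √(k_eq/m) = √(120500/343) = √351.4 = 18.75 rad/s.

18.7 rad/s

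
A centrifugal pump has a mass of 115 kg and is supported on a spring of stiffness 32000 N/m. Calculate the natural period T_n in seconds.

0.377 s

ω_n = √(k/m) = √(32000/115) = √278.3 = 16.68 rad/s.
T_n = 2π/ω_n = 6.283/16.68 = 0.3767 s.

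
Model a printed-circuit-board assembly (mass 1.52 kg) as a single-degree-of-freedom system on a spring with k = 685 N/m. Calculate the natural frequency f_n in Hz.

ω_n = √(k/m) = √(685.0/1.52) = √450.7 = 21.23 rad/s.
f_n = ω_n/(2π) = 21.23/6.283 = 3.379 Hz.

3.38 Hz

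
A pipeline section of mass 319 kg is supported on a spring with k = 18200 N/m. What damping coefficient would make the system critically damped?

c_c = 2√(k·m) = 2√(18200 × 319) = 2 × 2410 = 4819 N·s/m.

4820 N·s/m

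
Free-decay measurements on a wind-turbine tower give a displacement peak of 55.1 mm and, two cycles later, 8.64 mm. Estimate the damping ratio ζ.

Logarithmic decrement δ = (1/n)·ln(x₀/x_n) = (1/2)·ln(55.1/8.64) = (1/2)·ln(6.377) = 0.9264.
ζ = δ/√(4π² + δ²) = 0.9264/√(39.48 + 0.858) = 0.9264/6.351 = 0.1459.

0.146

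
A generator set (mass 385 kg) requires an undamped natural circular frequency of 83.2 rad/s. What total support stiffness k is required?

k = m·ω_n² = 385 × 83.20² = 385 × 6922 = 2665000 N/m.

2670000 N/m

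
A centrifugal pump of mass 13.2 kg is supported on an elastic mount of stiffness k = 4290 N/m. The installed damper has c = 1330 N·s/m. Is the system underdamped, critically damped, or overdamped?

overdamped

c_c = 2√(k·m) = 475.9 N·s/m; ζ = c/c_c = 1330/475.9 = 2.79.
Since ζ > 1 the system is overdamped.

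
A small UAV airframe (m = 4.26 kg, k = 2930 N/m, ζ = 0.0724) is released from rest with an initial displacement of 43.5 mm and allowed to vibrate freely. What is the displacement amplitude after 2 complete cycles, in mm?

Logarithmic decrement δ = 2πζ/√(1 − ζ²) = 2π × 0.07240/√(1 − 0.00524) = 0.4561.
After n cycles, x_n/x₀ = e^(−nδ), so x_2 = 43.5 × e^(−2 × 0.4561) = 43.5 × 0.4016 = 17.47 mm.

17.5 mm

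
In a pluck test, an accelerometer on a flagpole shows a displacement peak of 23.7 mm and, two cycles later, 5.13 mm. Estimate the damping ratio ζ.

0.121

Logarithmic decrement δ = (1/n)·ln(x₀/x_n) = (1/2)·ln(23.7/5.13) = (1/2)·ln(4.620) = 0.7652.
ζ = δ/√(4π² + δ²) = 0.7652/√(39.48 + 0.586) = 0.7652/6.330 = 0.1209.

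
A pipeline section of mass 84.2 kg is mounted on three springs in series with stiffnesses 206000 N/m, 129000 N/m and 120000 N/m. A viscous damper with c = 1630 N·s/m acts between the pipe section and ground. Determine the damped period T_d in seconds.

Series springs: 1/k_eq = 1/206000 + 1/129000 + 1/120000 = 2.094×10^-5, so k_eq = 47760 N/m.
ω_n = √(k_eq/m) = √(47760/84.2) = 23.82 rad/s.
Critical damping c_c = 2√(k_eq·m) = 2√(47760 × 84.2) = 4011 N·s/m, so ζ = c/c_c = 1630/4011 = 0.4064.
ω_d = ω_n√(1 − ζ²) = 23.82 × √(1 − 0.165) = 21.76 rad/s.
T_d = 2π/ω_d = 0.2888 s.

0.289 s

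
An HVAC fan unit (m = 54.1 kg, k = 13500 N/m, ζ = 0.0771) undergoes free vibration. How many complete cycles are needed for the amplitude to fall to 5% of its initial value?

7 cycles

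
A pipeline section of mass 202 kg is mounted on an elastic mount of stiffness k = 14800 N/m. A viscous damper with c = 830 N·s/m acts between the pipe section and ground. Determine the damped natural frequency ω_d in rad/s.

ω_n = √(k/m) = √(14800/202) = 8.560 rad/s.
Critical damping c_c = 2√(k·m) = 2√(14800 × 202) = 3458 N·s/m, so ζ = c/c_c = 830/3458 = 0.2400.
ω_d = ω_n√(1 − ζ²) = 8.560 × √(1 − 0.0576) = 8.309 rad/s.

8.31 rad/s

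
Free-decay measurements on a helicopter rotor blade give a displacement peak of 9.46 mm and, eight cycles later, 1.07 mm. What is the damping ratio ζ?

0.0433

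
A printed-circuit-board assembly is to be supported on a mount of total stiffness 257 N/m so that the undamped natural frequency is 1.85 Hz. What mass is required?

ω_n = 2πf_n = 2π × 1.85 = 11.62 rad/s.
m = k/ω_n² = 257/11.62² = 257/135.1 = 1.902 kg.

1.90 kg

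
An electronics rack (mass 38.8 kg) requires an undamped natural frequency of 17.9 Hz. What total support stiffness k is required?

491000 N/m

ω_n = 2πf_n = 2π × 17.9 = 112.5 rad/s.
k = m·ω_n² = 38.8 × 112.5² = 38.8 × 12650 = 490800 N/m.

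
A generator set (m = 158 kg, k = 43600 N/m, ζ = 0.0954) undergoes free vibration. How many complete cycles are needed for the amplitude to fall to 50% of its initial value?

2 cycles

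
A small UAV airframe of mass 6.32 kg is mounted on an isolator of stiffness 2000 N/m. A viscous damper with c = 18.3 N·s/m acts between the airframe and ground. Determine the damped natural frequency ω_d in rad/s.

ω_n = √(k/m) = √(2000/6.32) = 17.79 rad/s.
Critical damping c_c = 2√(k·m) = 2√(2000 × 6.32) = 224.9 N·s/m, so ζ = c/c_c = 18.3/224.9 = 0.08139.
ω_d = ω_n√(1 − ζ²) = 17.79 × √(1 − 0.00662) = 17.73 rad/s.

17.7 rad/s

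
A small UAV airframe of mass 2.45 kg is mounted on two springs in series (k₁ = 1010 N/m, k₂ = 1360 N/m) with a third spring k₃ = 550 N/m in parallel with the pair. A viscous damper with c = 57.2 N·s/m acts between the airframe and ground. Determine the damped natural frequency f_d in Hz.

Series pair: k_s = k₁k₂/(k₁+k₂) = (1010)(1360)/(1010 + 1360) = 579.6 N/m. In parallel with k₃: k_eq = 579.6 + 550 = 1130 N/m.
ω_n = √(k_eq/m) = √(1130/2.45) = 21.47 rad/s.
Critical damping c_c = 2√(k_eq·m) = 2√(1130 × 2.45) = 105.2 N·s/m, so ζ = c/c_c = 57.2/105.2 = 0.5437.
ω_d = ω_n√(1 − ζ²) = 21.47 × √(1 − 0.296) = 18.02 rad/s.
f_d = ω_d/(2π) = 2.868 Hz.

2.87 Hz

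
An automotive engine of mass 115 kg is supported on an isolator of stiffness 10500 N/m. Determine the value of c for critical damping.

2200 N·s/m

c_c = 2√(k·m) = 2√(10500 × 115) = 2 × 1099 = 2198 N·s/m.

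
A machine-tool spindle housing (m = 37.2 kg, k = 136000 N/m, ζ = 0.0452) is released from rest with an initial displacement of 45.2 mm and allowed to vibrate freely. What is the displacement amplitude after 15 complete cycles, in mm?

Logarithmic decrement δ = 2πζ/√(1 − ζ²) = 2π × 0.04520/√(1 − 0.00204) = 0.2843.
After n cycles, x_n/x₀ = e^(−nδ), so x_15 = 45.2 × e^(−15 × 0.2843) = 45.2 × 0.01406 = 0.6356 mm.

0.636 mm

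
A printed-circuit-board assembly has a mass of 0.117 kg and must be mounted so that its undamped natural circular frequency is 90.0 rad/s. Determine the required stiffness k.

948 N/m

k = m·ω_n² = 0.117 × 90.00² = 0.117 × 8100 = 947.7 N/m.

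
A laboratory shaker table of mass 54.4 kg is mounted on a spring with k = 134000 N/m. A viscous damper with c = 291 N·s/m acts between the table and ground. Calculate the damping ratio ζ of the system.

0.0539

ω_n = √(k/m) = √(134000/54.4) = 49.63 rad/s.
Critical damping c_c = 2√(k·m) = 2√(134000 × 54.4) = 5400 N·s/m, so ζ = c/c_c = 291/5400 = 0.05389.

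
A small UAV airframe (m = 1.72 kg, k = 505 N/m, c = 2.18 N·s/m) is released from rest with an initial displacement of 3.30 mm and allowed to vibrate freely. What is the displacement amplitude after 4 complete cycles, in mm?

1.30 mm

ζ = c/(2√(km)) = 2.18/(2√(505 × 1.72)) = 2.18/58.94 = 0.03698.
Logarithmic decrement δ = 2πζ/√(1 − ζ²) = 2π × 0.03698/√(1 − 0.00137) = 0.2325.
After n cycles, x_n/x₀ = e^(−nδ), so x_4 = 3.30 × e^(−4 × 0.2325) = 3.30 × 0.3945 = 1.302 mm.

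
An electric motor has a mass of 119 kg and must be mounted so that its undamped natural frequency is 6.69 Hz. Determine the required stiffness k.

210000 N/m

ω_n = 2πf_n = 2π × 6.69 = 42.03 rad/s.
k = m·ω_n² = 119 × 42.03² = 119 × 1767 = 210300 N/m.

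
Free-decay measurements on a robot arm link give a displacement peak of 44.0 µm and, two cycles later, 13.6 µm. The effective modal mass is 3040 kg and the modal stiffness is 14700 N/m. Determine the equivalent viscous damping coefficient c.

1240 N·s/m

Logarithmic decrement δ = (1/n)·ln(x₀/x_n) = (1/2)·ln(44.0/13.6) = (1/2)·ln(3.235) = 0.5871.
ζ = δ/√(4π² + δ²) = 0.5871/√(39.48 + 0.345) = 0.5871/6.311 = 0.09303.
c = ζ · 2√(km) = 0.09303 × 2√(14700 × 3040) = 0.09303 × 13370 = 1244 N·s/m.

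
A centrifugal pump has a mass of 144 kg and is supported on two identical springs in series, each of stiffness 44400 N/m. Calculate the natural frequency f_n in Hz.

Series springs: 1/k_eq = 2/44400, so k_eq = 44400/2 = 22200 N/m.
ω_n = √(k_eq/m) = √(22200/144) = √154.2 = 12.42 rad/s.
f_n = ω_n/(2π) = 12.42/6.283 = 1.976 Hz.

1.98 Hz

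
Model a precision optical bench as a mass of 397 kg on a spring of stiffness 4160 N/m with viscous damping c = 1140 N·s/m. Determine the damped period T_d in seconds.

2.17 s

ω_n = √(k/m) = √(4160/397) = 3.237 rad/s.
Critical damping c_c = 2√(k·m) = 2√(4160 × 397) = 2570 N·s/m, so ζ = c/c_c = 1140/2570 = 0.4435.
ω_d = ω_n√(1 − ζ²) = 3.237 × √(1 − 0.197) = 2.901 rad/s.
T_d = 2π/ω_d = 2.166 s.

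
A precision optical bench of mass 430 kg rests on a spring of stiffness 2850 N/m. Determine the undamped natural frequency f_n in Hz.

0.410 Hz

ω_n = √(k/m) = √(2850/430) = √6.628 = 2.574 rad/s.
f_n = ω_n/(2π) = 2.574/6.283 = 0.4097 Hz.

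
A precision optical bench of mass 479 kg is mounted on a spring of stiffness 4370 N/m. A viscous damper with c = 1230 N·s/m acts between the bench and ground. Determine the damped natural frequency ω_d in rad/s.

ω_n = √(k/m) = √(4370/479) = 3.020 rad/s.
Critical damping c_c = 2√(k·m) = 2√(4370 × 479) = 2894 N·s/m, so ζ = c/c_c = 1230/2894 = 0.4251.
ω_d = ω_n√(1 − ζ²) = 3.020 × √(1 − 0.181) = 2.734 rad/s.

2.73 rad/s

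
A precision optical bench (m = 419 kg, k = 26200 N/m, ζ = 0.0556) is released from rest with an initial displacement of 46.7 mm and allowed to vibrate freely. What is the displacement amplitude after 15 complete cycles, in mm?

0.245 mm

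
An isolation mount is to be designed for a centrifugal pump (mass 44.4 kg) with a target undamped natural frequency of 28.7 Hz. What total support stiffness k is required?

1440000 N/m

ω_n = 2πf_n = 2π × 28.7 = 180.3 rad/s.
k = m·ω_n² = 44.4 × 180.3² = 44.4 × 32520 = 1444000 N/m.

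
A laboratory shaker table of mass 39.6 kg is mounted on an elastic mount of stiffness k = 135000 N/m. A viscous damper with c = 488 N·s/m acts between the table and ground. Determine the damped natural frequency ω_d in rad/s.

ω_n = √(k/m) = √(135000/39.6) = 58.39 rad/s.
Critical damping c_c = 2√(k·m) = 2√(135000 × 39.6) = 4624 N·s/m, so ζ = c/c_c = 488/4624 = 0.1055.
ω_d = ω_n√(1 − ζ²) = 58.39 × √(1 − 0.0111) = 58.06 rad/s.

58.1 rad/s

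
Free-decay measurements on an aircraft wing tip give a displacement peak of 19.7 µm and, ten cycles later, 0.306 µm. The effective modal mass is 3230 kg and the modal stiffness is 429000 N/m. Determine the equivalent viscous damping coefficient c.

4920 N·s/m

Logarithmic decrement δ = (1/n)·ln(x₀/x_n) = (1/10)·ln(19.7/0.306) = (1/10)·ln(64.38) = 0.4165.
ζ = δ/√(4π² + δ²) = 0.4165/√(39.48 + 0.173) = 0.4165/6.297 = 0.06614.
c = ζ · 2√(km) = 0.06614 × 2√(429000 × 3230) = 0.06614 × 74450 = 4924 N·s/m.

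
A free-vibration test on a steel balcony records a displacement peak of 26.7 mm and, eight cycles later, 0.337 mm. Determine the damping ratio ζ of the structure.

Logarithmic decrement δ = (1/n)·ln(x₀/x_n) = (1/8)·ln(26.7/0.337) = (1/8)·ln(79.23) = 0.5465.
ζ = δ/√(4π² + δ²) = 0.5465/√(39.48 + 0.299) = 0.5465/6.307 = 0.08666.

0.0867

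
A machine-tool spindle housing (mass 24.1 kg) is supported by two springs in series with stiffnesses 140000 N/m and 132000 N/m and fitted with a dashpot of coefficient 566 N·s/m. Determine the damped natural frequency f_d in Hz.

Series springs: 1/k_eq = 1/140000 + 1/132000 = 1.472×10^-5, so k_eq = 67940 N/m.
ω_n = √(k_eq/m) = √(67940/24.1) = 53.10 rad/s.
Critical damping c_c = 2√(k_eq·m) = 2√(67940 × 24.1) = 2559 N·s/m, so ζ = c/c_c = 566/2559 = 0.2212.
ω_d = ω_n√(1 − ζ²) = 53.10 × √(1 − 0.0489) = 51.78 rad/s.
f_d = ω_d/(2π) = 8.241 Hz.

8.24 Hz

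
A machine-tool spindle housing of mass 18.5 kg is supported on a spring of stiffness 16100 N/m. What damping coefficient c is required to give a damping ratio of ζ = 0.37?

404 N·s/m

c_c = 2√(k·m) = 2√(16100 × 18.5) = 1092 N·s/m.
c = ζ·c_c = 0.37 × 1092 = 403.9 N·s/m.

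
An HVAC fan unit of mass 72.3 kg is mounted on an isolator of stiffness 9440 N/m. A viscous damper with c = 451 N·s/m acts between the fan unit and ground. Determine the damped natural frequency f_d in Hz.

1.75 Hz

ω_n = √(k/m) = √(9440/72.3) = 11.43 rad/s.
Critical damping c_c = 2√(k·m) = 2√(9440 × 72.3) = 1652 N·s/m, so ζ = c/c_c = 451/1652 = 0.2730.
ω_d = ω_n√(1 − ζ²) = 11.43 × √(1 − 0.0745) = 10.99 rad/s.
f_d = ω_d/(2π) = 1.750 Hz.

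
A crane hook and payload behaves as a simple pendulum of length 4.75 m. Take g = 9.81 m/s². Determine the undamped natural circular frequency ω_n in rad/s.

For a simple pendulum ω_n = √(g/L) = √(9.81/4.75) = √2.065 = 1.437 rad/s.

1.44 rad/s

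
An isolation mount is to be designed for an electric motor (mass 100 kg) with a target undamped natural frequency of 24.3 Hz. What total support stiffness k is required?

2330000 N/m

ω_n = 2πf_n = 2π × 24.3 = 152.7 rad/s.
k = m·ω_n² = 100 × 152.7² = 100 × 23310 = 2331000 N/m.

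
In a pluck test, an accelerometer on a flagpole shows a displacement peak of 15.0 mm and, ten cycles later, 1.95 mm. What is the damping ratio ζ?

Logarithmic decrement δ = (1/n)·ln(x₀/x_n) = (1/10)·ln(15.0/1.95) = (1/10)·ln(7.692) = 0.2040.
ζ = δ/√(4π² + δ²) = 0.2040/√(39.48 + 0.0416) = 0.2040/6.286 = 0.03245.

0.0325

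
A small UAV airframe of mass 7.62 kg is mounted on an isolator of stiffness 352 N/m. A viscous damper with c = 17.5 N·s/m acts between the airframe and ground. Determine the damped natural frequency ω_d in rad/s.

ω_n = √(k/m) = √(352.0/7.62) = 6.797 rad/s.
Critical damping c_c = 2√(k·m) = 2√(352.0 × 7.62) = 103.6 N·s/m, so ζ = c/c_c = 17.5/103.6 = 0.1690.
ω_d = ω_n√(1 − ζ²) = 6.797 × √(1 − 0.0285) = 6.699 rad/s.

6.70 rad/s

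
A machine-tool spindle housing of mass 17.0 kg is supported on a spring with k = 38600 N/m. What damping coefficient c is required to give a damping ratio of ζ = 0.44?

c_c = 2√(k·m) = 2√(38600 × 17.0) = 1620 N·s/m.
c = ζ·c_c = 0.44 × 1620 = 712.9 N·s/m.

713 N·s/m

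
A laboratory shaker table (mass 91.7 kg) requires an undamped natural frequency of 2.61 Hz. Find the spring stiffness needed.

ω_n = 2πf_n = 2π × 2.61 = 16.40 rad/s.
k = m·ω_n² = 91.7 × 16.40² = 91.7 × 268.9 = 24660 N/m.

24700 N/m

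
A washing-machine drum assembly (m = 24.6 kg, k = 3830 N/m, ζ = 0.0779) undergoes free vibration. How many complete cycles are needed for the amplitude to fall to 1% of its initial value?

10 cycles

Logarithmic decrement δ = 2πζ/√(1 − ζ²) = 2π × 0.07790/√(1 − 0.00607) = 0.4910.
x_n/x₀ = e^(−nδ) ≤ 0.01; take ln: n ≥ ln(1/0.01)/δ = 4.605/0.4910 = 9.380.
So 10 complete cycles are required.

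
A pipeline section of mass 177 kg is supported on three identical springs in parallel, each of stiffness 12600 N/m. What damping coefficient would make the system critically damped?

Parallel springs add: k_eq = 3 × 12600 = 37800 N/m.
c_c = 2√(k_eq·m) = 2√(37800 × 177) = 2 × 2587 = 5173 N·s/m.

5170 N·s/m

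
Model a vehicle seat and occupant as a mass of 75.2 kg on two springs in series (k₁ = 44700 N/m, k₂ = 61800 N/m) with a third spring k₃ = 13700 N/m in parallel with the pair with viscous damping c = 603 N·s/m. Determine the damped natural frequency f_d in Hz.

Series pair: k_s = k₁k₂/(k₁+k₂) = (44700)(61800)/(44700 + 61800) = 25940 N/m. In parallel with k₃: k_eq = 25940 + 13700 = 39640 N/m.
ω_n = √(k_eq/m) = √(39640/75.2) = 22.96 rad/s.
Critical damping c_c = 2√(k_eq·m) = 2√(39640 × 75.2) = 3453 N·s/m, so ζ = c/c_c = 603/3453 = 0.1746.
ω_d = ω_n√(1 − ζ²) = 22.96 × √(1 − 0.0305) = 22.61 rad/s.
f_d = ω_d/(2π) = 3.598 Hz.

3.60 Hz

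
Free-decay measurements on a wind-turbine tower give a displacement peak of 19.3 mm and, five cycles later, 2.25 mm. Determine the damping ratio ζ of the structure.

0.0683

Logarithmic decrement δ = (1/n)·ln(x₀/x_n) = (1/5)·ln(19.3/2.25) = (1/5)·ln(8.578) = 0.4298.
ζ = δ/√(4π² + δ²) = 0.4298/√(39.48 + 0.185) = 0.4298/6.298 = 0.06825.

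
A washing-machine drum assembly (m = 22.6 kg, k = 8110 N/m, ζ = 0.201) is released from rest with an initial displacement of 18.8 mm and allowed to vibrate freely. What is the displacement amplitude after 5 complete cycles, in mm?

Logarithmic decrement δ = 2πζ/√(1 − ζ²) = 2π × 0.2010/√(1 − 0.0404) = 1.289.
After n cycles, x_n/x₀ = e^(−nδ), so x_5 = 18.8 × e^(−5 × 1.289) = 18.8 × 0.001587 = 0.02983 mm.

0.0298 mm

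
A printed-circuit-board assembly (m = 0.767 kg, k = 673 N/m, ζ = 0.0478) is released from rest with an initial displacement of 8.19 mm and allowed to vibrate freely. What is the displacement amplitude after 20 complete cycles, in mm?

0.0200 mm

Logarithmic decrement δ = 2πζ/√(1 − ζ²) = 2π × 0.04780/√(1 − 0.00228) = 0.3007.
After n cycles, x_n/x₀ = e^(−nδ), so x_20 = 8.19 × e^(−20 × 0.3007) = 8.19 × 0.002445 = 0.02003 mm.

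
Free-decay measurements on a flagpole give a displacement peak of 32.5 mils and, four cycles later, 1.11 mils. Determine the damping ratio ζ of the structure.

0.133

Logarithmic decrement δ = (1/n)·ln(x₀/x_n) = (1/4)·ln(32.5/1.11) = (1/4)·ln(29.28) = 0.8442.
ζ = δ/√(4π² + δ²) = 0.8442/√(39.48 + 0.713) = 0.8442/6.340 = 0.1332.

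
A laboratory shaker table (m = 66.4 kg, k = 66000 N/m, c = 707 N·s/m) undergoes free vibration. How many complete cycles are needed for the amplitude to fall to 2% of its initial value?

ζ = c/(2√(km)) = 707/(2√(66000 × 66.4)) = 707/4187 = 0.1689.
Logarithmic decrement δ = 2πζ/√(1 − ζ²) = 2π × 0.1689/√(1 − 0.0285) = 1.076.
x_n/x₀ = e^(−nδ) ≤ 0.02; take ln: n ≥ ln(1/0.02)/δ = 3.912/1.076 = 3.634.
So 4 complete cycles are required.

4 cycles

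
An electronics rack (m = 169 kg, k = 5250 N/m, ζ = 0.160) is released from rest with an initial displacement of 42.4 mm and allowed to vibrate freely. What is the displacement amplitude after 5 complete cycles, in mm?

Logarithmic decrement δ = 2πζ/√(1 − ζ²) = 2π × 0.1600/√(1 − 0.0256) = 1.018.
After n cycles, x_n/x₀ = e^(−nδ), so x_5 = 42.4 × e^(−5 × 1.018) = 42.4 × 0.006145 = 0.2605 mm.

0.261 mm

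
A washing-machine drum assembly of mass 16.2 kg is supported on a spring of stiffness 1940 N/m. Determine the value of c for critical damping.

355 N·s/m

c_c = 2√(k·m) = 2√(1940 × 16.2) = 2 × 177.3 = 354.6 N·s/m.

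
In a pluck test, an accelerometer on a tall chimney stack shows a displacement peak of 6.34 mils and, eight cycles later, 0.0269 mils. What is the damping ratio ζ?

Logarithmic decrement δ = (1/n)·ln(x₀/x_n) = (1/8)·ln(6.34/0.0269) = (1/8)·ln(235.7) = 0.6828.
ζ = δ/√(4π² + δ²) = 0.6828/√(39.48 + 0.466) = 0.6828/6.320 = 0.1080.

0.108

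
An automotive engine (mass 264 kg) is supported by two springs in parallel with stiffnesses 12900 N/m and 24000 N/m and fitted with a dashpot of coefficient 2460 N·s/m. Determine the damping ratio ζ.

0.394

Parallel springs add: k_eq = 12900 + 24000 = 36900 N/m.
ω_n = √(k_eq/m) = √(36900/264) = 11.82 rad/s.
Critical damping c_c = 2√(k_eq·m) = 2√(36900 × 264) = 6242 N·s/m, so ζ = c/c_c = 2460/6242 = 0.3941.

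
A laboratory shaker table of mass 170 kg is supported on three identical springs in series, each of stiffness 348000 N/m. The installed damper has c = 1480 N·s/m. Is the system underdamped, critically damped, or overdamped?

underdamped

Series springs: 1/k_eq = 3/348000, so k_eq = 348000/3 = 116000 N/m.
c_c = 2√(k_eq·m) = 8881 N·s/m; ζ = c/c_c = 1480/8881 = 0.167.
Since ζ < 1 the system is underdamped.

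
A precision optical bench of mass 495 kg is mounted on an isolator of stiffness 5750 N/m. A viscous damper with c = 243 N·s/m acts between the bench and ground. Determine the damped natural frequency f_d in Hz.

0.541 Hz

ω_n = √(k/m) = √(5750/495) = 3.408 rad/s.
Critical damping c_c = 2√(k·m) = 2√(5750 × 495) = 3374 N·s/m, so ζ = c/c_c = 243/3374 = 0.07202.
ω_d = ω_n√(1 − ζ²) = 3.408 × √(1 − 0.00519) = 3.399 rad/s.
f_d = ω_d/(2π) = 0.5410 Hz.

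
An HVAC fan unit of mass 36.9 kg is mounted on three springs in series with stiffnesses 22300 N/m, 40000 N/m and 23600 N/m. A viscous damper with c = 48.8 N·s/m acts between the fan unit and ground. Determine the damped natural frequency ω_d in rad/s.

Series springs: 1/k_eq = 1/22300 + 1/40000 + 1/23600 = 0.0001122, so k_eq = 8911 N/m.
ω_n = √(k_eq/m) = √(8911/36.9) = 15.54 rad/s.
Critical damping c_c = 2√(k_eq·m) = 2√(8911 × 36.9) = 1147 N·s/m, so ζ = c/c_c = 48.8/1147 = 0.04255.
ω_d = ω_n√(1 − ζ²) = 15.54 × √(1 − 0.00181) = 15.53 rad/s.

15.5 rad/s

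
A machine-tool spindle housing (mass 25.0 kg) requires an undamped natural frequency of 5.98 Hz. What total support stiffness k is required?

35300 N/m

ω_n = 2πf_n = 2π × 5.98 = 37.57 rad/s.
k = m·ω_n² = 25.0 × 37.57² = 25.0 × 1412 = 35290 N/m.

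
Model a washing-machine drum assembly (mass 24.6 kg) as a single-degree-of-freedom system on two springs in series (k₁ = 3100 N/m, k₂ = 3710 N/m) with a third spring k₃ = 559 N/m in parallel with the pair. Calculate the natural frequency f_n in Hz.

1.52 Hz

Series pair: k_s = k₁k₂/(k₁+k₂) = (3100)(3710)/(3100 + 3710) = 1689 N/m. In parallel with k₃: k_eq = 1689 + 559 = 2248 N/m.
ω_n = √(k_eq/m) = √(2248/24.6) = √91.38 = 9.559 rad/s.
f_n = ω_n/(2π) = 9.559/6.283 = 1.521 Hz.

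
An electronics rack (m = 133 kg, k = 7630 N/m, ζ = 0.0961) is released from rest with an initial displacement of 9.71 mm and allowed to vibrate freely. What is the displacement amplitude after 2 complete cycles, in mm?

2.89 mm

Logarithmic decrement δ = 2πζ/√(1 − ζ²) = 2π × 0.09610/√(1 − 0.00924) = 0.6066.
After n cycles, x_n/x₀ = e^(−nδ), so x_2 = 9.71 × e^(−2 × 0.6066) = 9.71 × 0.2972 = 2.886 mm.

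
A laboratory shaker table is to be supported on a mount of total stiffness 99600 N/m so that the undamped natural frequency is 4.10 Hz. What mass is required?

150 kg

ω_n = 2πf_n = 2π × 4.10 = 25.76 rad/s.
m = k/ω_n² = 99600/25.76² = 99600/663.6 = 150.1 kg.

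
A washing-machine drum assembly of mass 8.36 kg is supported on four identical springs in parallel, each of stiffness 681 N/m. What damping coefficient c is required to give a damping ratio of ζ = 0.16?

Parallel springs add: k_eq = 4 × 681 = 2724 N/m.
c_c = 2√(k_eq·m) = 2√(2724 × 8.36) = 301.8 N·s/m.
c = ζ·c_c = 0.16 × 301.8 = 48.29 N·s/m.

48.3 N·s/m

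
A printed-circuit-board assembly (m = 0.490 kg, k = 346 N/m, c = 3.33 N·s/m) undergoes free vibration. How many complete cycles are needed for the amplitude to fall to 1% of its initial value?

ζ = c/(2√(km)) = 3.33/(2√(346 × 0.490)) = 3.33/26.04 = 0.1279.
Logarithmic decrement δ = 2πζ/√(1 − ζ²) = 2π × 0.1279/√(1 − 0.0164) = 0.8101.
x_n/x₀ = e^(−nδ) ≤ 0.01; take ln: n ≥ ln(1/0.01)/δ = 4.605/0.8101 = 5.685.
So 6 complete cycles are required.

6 cycles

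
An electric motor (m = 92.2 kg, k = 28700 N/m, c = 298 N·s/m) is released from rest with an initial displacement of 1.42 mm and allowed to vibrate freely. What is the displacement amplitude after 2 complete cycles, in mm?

0.447 mm

ζ = c/(2√(km)) = 298/(2√(28700 × 92.2)) = 298/3253 = 0.09160.
Logarithmic decrement δ = 2πζ/√(1 − ζ²) = 2π × 0.09160/√(1 − 0.00839) = 0.5779.
After n cycles, x_n/x₀ = e^(−nδ), so x_2 = 1.42 × e^(−2 × 0.5779) = 1.42 × 0.3148 = 0.4470 mm.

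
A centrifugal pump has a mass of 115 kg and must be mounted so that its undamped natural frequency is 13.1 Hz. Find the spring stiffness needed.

ω_n = 2πf_n = 2π × 13.1 = 82.31 rad/s.
k = m·ω_n² = 115 × 82.31² = 115 × 6775 = 779100 N/m.

779000 N/m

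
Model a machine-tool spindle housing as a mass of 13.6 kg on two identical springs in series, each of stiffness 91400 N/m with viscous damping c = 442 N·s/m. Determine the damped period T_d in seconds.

Series springs: 1/k_eq = 2/91400, so k_eq = 91400/2 = 45700 N/m.
ω_n = √(k_eq/m) = √(45700/13.6) = 57.97 rad/s.
Critical damping c_c = 2√(k_eq·m) = 2√(45700 × 13.6) = 1577 N·s/m, so ζ = c/c_c = 442/1577 = 0.2803.
ω_d = ω_n√(1 − ζ²) = 57.97 × √(1 − 0.0786) = 55.64 rad/s.
T_d = 2π/ω_d = 0.1129 s.

0.113 s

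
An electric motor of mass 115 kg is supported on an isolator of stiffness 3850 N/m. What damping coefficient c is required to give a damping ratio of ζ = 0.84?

1120 N·s/m

c_c = 2√(k·m) = 2√(3850 × 115) = 1331 N·s/m.
c = ζ·c_c = 0.84 × 1331 = 1118 N·s/m.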